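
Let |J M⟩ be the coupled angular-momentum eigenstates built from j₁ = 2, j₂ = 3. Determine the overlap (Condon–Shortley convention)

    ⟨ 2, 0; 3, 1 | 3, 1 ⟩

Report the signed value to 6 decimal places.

-0.387298

√[7·2!2!4!/9! · 2!2!4!2!4!2!] = √(256/15)
  +(−1)^0/∏(0,2,2,4,0,0)! = 1/96  (running 1/96)
  +(−1)^1/∏(1,1,1,3,1,1)! = -1/6  (running -5/32)
  +(−1)^2/∏(2,0,0,2,2,2)! = 1/16  (running -3/32)
⟨..|..⟩ = √(256/15)·(-3/32) = -0.387298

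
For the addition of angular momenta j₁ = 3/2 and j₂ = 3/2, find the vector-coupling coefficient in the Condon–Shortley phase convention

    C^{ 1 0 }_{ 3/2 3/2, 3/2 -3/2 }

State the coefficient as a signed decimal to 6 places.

√[3·2!1!1!/5! · 3!0!0!3!1!1!] = √(9/5)
  +(−1)^0/∏(0,2,0,0,1,1)! = 1/2  (running 1/2)
⟨..|..⟩ = √(9/5)·(1/2) = +0.670820

+0.670820  (= +√(9/20))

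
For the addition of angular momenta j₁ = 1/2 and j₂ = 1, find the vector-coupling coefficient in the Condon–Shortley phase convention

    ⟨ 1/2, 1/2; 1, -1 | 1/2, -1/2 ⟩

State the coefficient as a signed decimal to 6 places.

+0.816497  (= +√(2/3))

√[2·1!0!1!/3! · 1!0!0!2!0!1!] = √(2/3)
  +(−1)^0/∏(0,1,0,0,0,1)! = 1  (running 1)
⟨..|..⟩ = √(2/3)·(1) = +0.816497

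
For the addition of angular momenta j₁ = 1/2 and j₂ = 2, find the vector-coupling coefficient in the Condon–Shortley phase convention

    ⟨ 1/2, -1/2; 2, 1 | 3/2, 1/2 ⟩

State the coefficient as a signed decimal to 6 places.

−√(3/5) = -0.774597

triangle: 1!·0!·3!/5! = 6/120
(j±m)!: 0!·1!·3!·1!·2!·1! = 12
prefactor² = (2J+1)·Δ·N² = 12/5
  k=1: −1/(1!·0!·0!·2!·0!·1!) = -1/2
Σ = -1/2  ⇒  CG² = 12/5·(-1/2)² = 3/5
CG = −√(3/5) = -0.774597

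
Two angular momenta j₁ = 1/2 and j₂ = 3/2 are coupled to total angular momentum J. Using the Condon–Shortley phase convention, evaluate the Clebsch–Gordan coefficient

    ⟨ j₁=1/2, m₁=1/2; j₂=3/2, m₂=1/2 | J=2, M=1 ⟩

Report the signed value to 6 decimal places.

triangle: 0!×1!×3!/5! = 6/120
(j±m)!: 1!×0!×2!×1!×3!×1! = 12
prefactor² = (2J+1)×Δ×N² = 3
  k=0: +1/(0!×0!×0!×2!×1!×1!) = 1/2
Σ = 1/2  ⇒  CG² = 3×1/2² = 3/4
CG = +√(3/4) = +0.866025

+0.866025  (= +√(3/4))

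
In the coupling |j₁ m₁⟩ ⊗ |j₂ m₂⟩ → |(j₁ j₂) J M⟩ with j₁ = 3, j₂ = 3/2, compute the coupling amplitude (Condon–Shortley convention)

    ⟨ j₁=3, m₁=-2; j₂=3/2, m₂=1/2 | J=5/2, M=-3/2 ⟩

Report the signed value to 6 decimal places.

+0.267261  (= +√(1/14))

triangle: 2!*4!*1!/8! = 48/40320
(j±m)!: 1!*5!*2!*1!*1!*4! = 5760
prefactor² = (2J+1)*Δ*N² = 288/7
  k=1: −1/(1!*1!*4!*1!*0!*0!) = -1/24
  k=2: +1/(2!*0!*3!*0!*1!*1!) = 1/12
Σ = 1/24  ⇒  CG² = 288/7*1/24² = 1/14
CG = +√(1/14) = +0.267261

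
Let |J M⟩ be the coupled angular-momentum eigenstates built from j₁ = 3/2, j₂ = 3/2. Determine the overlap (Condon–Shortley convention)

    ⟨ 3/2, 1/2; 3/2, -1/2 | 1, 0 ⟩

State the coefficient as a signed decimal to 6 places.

j₁+j₂−J=2  J+j₁−j₂=1  J−j₁+j₂=1  j₁+j₂+J+1=5
(j₁±m₁, j₂±m₂, J±M) = (2,1,1,2,1,1)
P² = 1/5
sum k=0..1:
  [0] +1/2 = 1/2
  [1] −1/1 = -1
S = -1/2
C² = P²·S² = 1/20 ; C = -0.223607

−√(1/20) ≈ -0.223607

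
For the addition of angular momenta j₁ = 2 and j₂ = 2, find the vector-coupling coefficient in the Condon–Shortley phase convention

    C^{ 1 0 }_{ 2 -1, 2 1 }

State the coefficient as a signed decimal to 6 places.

triangle: 3!×1!×1!/6! = 6/720
(j±m)!: 1!×3!×3!×1!×1!×1! = 36
prefactor² = (2J+1)×Δ×N² = 9/10
  k=2: +1/(2!×1!×1!×1!×0!×0!) = 1/2
  k=3: −1/(3!×0!×0!×0!×1!×1!) = -1/6
Σ = 1/3  ⇒  CG² = 9/10×1/3² = 1/10
CG = +√(1/10) = +0.316228

+0.316228  (= +√(1/10))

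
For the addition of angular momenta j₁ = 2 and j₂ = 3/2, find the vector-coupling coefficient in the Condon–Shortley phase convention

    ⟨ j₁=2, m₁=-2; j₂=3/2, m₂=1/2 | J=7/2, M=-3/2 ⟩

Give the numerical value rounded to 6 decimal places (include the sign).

triangle: 0!×4!×3!/8! = 144/40320
(j±m)!: 0!×4!×2!×1!×2!×5! = 11520
prefactor² = (2J+1)×Δ×N² = 2304/7
  k=0: +1/(0!×0!×4!×2!×0!×1!) = 1/48
Σ = 1/48  ⇒  CG² = 2304/7×1/48² = 1/7
CG = +√(1/7) = +0.377964

+0.377964  (= +√(1/7))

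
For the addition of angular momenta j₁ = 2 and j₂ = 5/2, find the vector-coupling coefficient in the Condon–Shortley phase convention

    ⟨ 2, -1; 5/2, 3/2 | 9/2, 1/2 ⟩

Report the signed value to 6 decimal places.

+0.398410  (= +√(10/63))

√[10·0!4!5!/10! · 1!3!4!1!5!4!] = √(23040/7)
  +(−1)^0/∏(0,0,3,4,1,1)! = 1/144  (running 1/144)
⟨..|..⟩ = √(23040/7)·(1/144) = +0.398410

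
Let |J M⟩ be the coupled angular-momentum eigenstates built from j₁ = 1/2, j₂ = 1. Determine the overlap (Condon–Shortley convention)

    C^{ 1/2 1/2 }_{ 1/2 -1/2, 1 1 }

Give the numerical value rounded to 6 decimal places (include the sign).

triangle: 1!·0!·1!/3! = 1/6
(j±m)!: 0!·1!·2!·0!·1!·0! = 2
prefactor² = (2J+1)·Δ·N² = 2/3
  k=1: −1/(1!·0!·0!·1!·0!·0!) = -1
Σ = -1  ⇒  CG² = 2/3·(-1)² = 2/3
CG = −√(2/3) = -0.816497

-0.816497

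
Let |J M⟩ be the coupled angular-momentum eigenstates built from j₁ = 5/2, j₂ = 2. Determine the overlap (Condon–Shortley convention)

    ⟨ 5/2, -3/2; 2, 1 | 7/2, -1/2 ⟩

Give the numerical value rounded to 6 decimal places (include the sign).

triangle: 1!×4!×3!/9! = 144/362880
(j±m)!: 1!×4!×3!×1!×3!×4! = 20736
prefactor² = (2J+1)×Δ×N² = 2304/35
  k=0: +1/(0!×1!×4!×3!×0!×0!) = 1/144
  k=1: −1/(1!×0!×3!×2!×1!×1!) = -1/12
Σ = -11/144  ⇒  CG² = 2304/35×(-11/144)² = 121/315
CG = −√(121/315) = -0.619780

-0.619780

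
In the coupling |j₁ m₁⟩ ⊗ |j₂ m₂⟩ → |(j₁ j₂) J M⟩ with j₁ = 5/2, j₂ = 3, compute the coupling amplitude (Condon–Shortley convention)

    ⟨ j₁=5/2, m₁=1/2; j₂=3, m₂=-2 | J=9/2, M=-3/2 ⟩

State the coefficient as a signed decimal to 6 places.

j₁+j₂−J=1  J+j₁−j₂=4  J−j₁+j₂=5  j₁+j₂+J+1=11
(j₁±m₁, j₂±m₂, J±M) = (3,2,1,5,3,6)
P² = 345600/77
sum k=0..1:
  [0] +1/96 = 1/96
  [1] −1/720 = -1/720
S = 13/1440
C² = P²·S² = 169/462 ; C = +0.604815

+0.604815  (= +√(169/462))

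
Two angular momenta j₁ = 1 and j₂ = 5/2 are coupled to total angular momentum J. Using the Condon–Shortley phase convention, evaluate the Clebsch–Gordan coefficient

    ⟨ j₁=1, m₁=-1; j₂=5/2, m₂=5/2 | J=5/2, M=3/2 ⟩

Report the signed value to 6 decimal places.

-0.534522

√[6·1!1!4!/7! · 0!2!5!0!4!1!] = √(1152/7)
  +(−1)^1/∏(1,0,1,4,0,0)! = -1/24  (running -1/24)
⟨..|..⟩ = √(1152/7)·(-1/24) = -0.534522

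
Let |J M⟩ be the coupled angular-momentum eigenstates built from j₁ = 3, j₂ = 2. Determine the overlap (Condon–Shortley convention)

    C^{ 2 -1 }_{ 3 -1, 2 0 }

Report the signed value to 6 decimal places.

+√(1/7) ≈ +0.377964

√[5·3!3!1!/8! · 2!4!2!2!1!3!] = √(36/7)
  +(−1)^1/∏(1,2,3,1,0,0)! = -1/12  (running -1/12)
  +(−1)^2/∏(2,1,2,0,1,1)! = 1/4  (running 1/6)
⟨..|..⟩ = √(36/7)·(1/6) = +0.377964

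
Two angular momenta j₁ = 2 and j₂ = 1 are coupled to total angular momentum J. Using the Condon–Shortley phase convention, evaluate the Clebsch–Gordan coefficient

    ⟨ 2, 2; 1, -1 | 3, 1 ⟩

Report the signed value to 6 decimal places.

+0.258199

j₁+j₂−J=0  J+j₁−j₂=4  J−j₁+j₂=2  j₁+j₂+J+1=7
(j₁±m₁, j₂±m₂, J±M) = (4,0,0,2,4,2)
P² = 768/5
sum k=0..0:
  [0] +1/48 = 1/48
S = 1/48
C² = P²·S² = 1/15 ; C = +0.258199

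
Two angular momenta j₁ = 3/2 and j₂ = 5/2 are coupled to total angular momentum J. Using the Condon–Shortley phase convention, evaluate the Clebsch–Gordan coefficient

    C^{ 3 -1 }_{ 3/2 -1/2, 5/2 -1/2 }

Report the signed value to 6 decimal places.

-0.129099

j₁+j₂−J=1  J+j₁−j₂=2  J−j₁+j₂=4  j₁+j₂+J+1=8
(j₁±m₁, j₂±m₂, J±M) = (1,2,2,3,2,4)
P² = 48/5
sum k=0..1:
  [0] +1/8 = 1/8
  [1] −1/6 = -1/6
S = -1/24
C² = P²·S² = 1/60 ; C = -0.129099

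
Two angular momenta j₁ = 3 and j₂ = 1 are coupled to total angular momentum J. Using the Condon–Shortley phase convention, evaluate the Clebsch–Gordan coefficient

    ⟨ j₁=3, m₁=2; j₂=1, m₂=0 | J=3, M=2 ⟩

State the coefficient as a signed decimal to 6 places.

+√(1/3) = +0.577350

triangle: 1!*5!*1!/8! = 120/40320
(j±m)!: 5!*1!*1!*1!*5!*1! = 14400
prefactor² = (2J+1)*Δ*N² = 300
  k=0: +1/(0!*1!*1!*1!*4!*0!) = 1/24
  k=1: −1/(1!*0!*0!*0!*5!*1!) = -1/120
Σ = 1/30  ⇒  CG² = 300*1/30² = 1/3
CG = +√(1/3) = +0.577350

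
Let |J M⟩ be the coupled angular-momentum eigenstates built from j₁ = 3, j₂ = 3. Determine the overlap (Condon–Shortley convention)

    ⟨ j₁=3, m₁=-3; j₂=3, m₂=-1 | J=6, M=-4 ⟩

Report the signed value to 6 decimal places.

triangle: 0!*6!*6!/13! = 518400/6227020800
(j±m)!: 0!*6!*2!*4!*2!*10! = 250822656000
prefactor² = (2J+1)*Δ*N² = 2985984000/11
  k=0: +1/(0!*0!*6!*2!*0!*4!) = 1/34560
Σ = 1/34560  ⇒  CG² = 2985984000/11*1/34560² = 5/22
CG = +√(5/22) = +0.476731

+0.476731  (= +√(5/22))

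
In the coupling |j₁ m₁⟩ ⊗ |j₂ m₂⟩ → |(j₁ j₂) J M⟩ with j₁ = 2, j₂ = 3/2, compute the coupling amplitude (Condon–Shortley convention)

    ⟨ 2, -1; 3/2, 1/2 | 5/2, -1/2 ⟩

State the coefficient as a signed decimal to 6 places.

-0.597614

j₁+j₂−J=1  J+j₁−j₂=3  J−j₁+j₂=2  j₁+j₂+J+1=7
(j₁±m₁, j₂±m₂, J±M) = (1,3,2,1,2,3)
P² = 72/35
sum k=0..1:
  [0] +1/12 = 1/12
  [1] −1/2 = -1/2
S = -5/12
C² = P²·S² = 5/14 ; C = -0.597614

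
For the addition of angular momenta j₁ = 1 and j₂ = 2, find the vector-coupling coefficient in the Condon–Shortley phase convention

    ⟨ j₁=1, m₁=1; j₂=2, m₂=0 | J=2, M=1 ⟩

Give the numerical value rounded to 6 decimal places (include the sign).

+0.707107

j₁+j₂−J=1  J+j₁−j₂=1  J−j₁+j₂=3  j₁+j₂+J+1=6
(j₁±m₁, j₂±m₂, J±M) = (2,0,2,2,3,1)
P² = 2
sum k=0..0:
  [0] +1/2 = 1/2
S = 1/2
C² = P²·S² = 1/2 ; C = +0.707107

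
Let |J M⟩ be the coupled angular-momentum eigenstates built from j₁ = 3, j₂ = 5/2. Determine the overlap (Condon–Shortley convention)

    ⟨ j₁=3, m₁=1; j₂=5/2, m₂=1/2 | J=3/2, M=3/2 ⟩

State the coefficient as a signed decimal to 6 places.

+0.507093

j₁+j₂−J=4  J+j₁−j₂=2  J−j₁+j₂=1  j₁+j₂+J+1=8
(j₁±m₁, j₂±m₂, J±M) = (4,2,3,2,3,0)
P² = 576/35
sum k=2..2:
  [2] +1/8 = 1/8
S = 1/8
C² = P²·S² = 9/35 ; C = +0.507093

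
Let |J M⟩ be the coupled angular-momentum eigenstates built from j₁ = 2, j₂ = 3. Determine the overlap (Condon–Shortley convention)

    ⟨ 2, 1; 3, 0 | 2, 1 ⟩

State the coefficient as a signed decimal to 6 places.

triangle: 3!*1!*3!/8! = 36/40320
(j±m)!: 3!*1!*3!*3!*3!*1! = 1296
prefactor² = (2J+1)*Δ*N² = 81/14
  k=0: +1/(0!*3!*1!*3!*0!*0!) = 1/36
  k=1: −1/(1!*2!*0!*2!*1!*1!) = -1/4
Σ = -2/9  ⇒  CG² = 81/14*(-2/9)² = 2/7
CG = −√(2/7) = -0.534522

-0.534522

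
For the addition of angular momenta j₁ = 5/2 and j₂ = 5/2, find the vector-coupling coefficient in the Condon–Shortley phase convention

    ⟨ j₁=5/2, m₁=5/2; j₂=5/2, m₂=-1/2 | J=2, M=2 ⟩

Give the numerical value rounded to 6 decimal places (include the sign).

√[5·3!2!2!/8! · 5!0!2!3!4!0!] = √(720/7)
  +(−1)^0/∏(0,3,0,2,2,0)! = 1/24  (running 1/24)
⟨..|..⟩ = √(720/7)·(1/24) = +0.422577

+0.422577  (= +√(5/28))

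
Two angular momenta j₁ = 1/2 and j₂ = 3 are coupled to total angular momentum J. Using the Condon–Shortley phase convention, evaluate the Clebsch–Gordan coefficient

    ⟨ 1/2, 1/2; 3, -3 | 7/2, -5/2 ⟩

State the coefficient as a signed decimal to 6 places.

+0.377964

√[8·0!1!6!/8! · 1!0!0!6!1!6!] = √(518400/7)
  +(−1)^0/∏(0,0,0,0,1,6)! = 1/720  (running 1/720)
⟨..|..⟩ = √(518400/7)·(1/720) = +0.377964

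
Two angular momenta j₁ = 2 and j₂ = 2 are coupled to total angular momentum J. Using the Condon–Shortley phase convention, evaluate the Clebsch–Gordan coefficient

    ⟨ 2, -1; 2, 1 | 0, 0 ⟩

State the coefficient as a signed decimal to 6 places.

triangle: 4!×0!×0!/5! = 24/120
(j±m)!: 1!×3!×3!×1!×0!×0! = 36
prefactor² = (2J+1)×Δ×N² = 36/5
  k=3: −1/(3!×1!×0!×0!×0!×0!) = -1/6
Σ = -1/6  ⇒  CG² = 36/5×(-1/6)² = 1/5
CG = −√(1/5) = -0.447214

-0.447214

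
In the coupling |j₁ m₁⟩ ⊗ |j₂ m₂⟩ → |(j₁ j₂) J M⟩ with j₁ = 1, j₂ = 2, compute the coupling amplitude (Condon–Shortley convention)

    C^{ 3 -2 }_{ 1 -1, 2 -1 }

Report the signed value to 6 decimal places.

√[7·0!2!4!/7! · 0!2!1!3!1!5!] = √(96)
  +(−1)^0/∏(0,0,2,1,0,3)! = 1/12  (running 1/12)
⟨..|..⟩ = √(96)·(1/12) = +0.816497

+√(2/3) = +0.816497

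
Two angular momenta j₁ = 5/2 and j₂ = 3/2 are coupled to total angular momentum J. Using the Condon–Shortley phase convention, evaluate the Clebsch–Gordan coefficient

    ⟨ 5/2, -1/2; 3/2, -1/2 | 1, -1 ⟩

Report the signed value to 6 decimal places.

-0.387298

√[3·3!2!0!/6! · 2!3!1!2!0!2!] = √(12/5)
  +(−1)^1/∏(1,2,2,0,0,0)! = -1/4  (running -1/4)
⟨..|..⟩ = √(12/5)·(-1/4) = -0.387298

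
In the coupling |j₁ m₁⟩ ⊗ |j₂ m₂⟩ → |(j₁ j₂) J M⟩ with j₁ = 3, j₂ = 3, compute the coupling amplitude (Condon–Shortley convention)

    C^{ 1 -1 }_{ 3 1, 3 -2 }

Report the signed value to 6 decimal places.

√[3·5!1!1!/8! · 4!2!1!5!0!2!] = √(720/7)
  +(−1)^1/∏(1,4,1,0,0,1)! = -1/24  (running -1/24)
⟨..|..⟩ = √(720/7)·(-1/24) = -0.422577

-0.422577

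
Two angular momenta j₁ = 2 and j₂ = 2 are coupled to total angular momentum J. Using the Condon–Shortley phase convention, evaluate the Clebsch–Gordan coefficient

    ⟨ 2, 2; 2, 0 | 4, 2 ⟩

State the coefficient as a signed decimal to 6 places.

triangle: 0!·4!·4!/9! = 576/362880
(j±m)!: 4!·0!·2!·2!·6!·2! = 138240
prefactor² = (2J+1)·Δ·N² = 13824/7
  k=0: +1/(0!·0!·0!·2!·4!·2!) = 1/96
Σ = 1/96  ⇒  CG² = 13824/7·1/96² = 3/14
CG = +√(3/14) = +0.462910

+√(3/14) ≈ +0.462910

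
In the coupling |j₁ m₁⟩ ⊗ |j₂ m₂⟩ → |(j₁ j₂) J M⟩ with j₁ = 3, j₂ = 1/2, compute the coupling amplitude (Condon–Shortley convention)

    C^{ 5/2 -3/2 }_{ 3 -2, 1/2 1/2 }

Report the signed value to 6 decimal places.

-0.845154  (= −√(5/7))

triangle: 1!×5!×0!/7! = 120/5040
(j±m)!: 1!×5!×1!×0!×1!×4! = 2880
prefactor² = (2J+1)×Δ×N² = 2880/7
  k=1: −1/(1!×0!×4!×0!×1!×0!) = -1/24
Σ = -1/24  ⇒  CG² = 2880/7×(-1/24)² = 5/7
CG = −√(5/7) = -0.845154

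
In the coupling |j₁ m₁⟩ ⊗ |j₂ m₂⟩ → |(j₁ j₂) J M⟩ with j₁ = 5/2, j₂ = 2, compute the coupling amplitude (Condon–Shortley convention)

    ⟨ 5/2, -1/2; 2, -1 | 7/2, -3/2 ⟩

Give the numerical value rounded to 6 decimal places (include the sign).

triangle: 1!·4!·3!/9! = 144/362880
(j±m)!: 2!·3!·1!·3!·2!·5! = 17280
prefactor² = (2J+1)·Δ·N² = 384/7
  k=0: +1/(0!·1!·3!·1!·1!·2!) = 1/12
  k=1: −1/(1!·0!·2!·0!·2!·3!) = -1/24
Σ = 1/24  ⇒  CG² = 384/7·1/24² = 2/21
CG = +√(2/21) = +0.308607

+0.308607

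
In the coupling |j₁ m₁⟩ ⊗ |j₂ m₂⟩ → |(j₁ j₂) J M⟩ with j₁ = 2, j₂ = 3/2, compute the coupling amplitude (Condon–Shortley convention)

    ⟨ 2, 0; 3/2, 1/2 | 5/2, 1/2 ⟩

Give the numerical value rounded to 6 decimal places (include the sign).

j₁+j₂−J=1  J+j₁−j₂=3  J−j₁+j₂=2  j₁+j₂+J+1=7
(j₁±m₁, j₂±m₂, J±M) = (2,2,2,1,3,2)
P² = 48/35
sum k=0..1:
  [0] +1/4 = 1/4
  [1] −1/2 = -1/2
S = -1/4
C² = P²·S² = 3/35 ; C = -0.292770

-0.292770  (= −√(3/35))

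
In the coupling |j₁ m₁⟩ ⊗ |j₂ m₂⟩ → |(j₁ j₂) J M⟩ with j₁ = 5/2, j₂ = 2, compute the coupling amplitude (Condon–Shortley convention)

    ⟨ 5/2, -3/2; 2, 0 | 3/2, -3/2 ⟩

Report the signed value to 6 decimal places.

j₁+j₂−J=3  J+j₁−j₂=2  J−j₁+j₂=1  j₁+j₂+J+1=7
(j₁±m₁, j₂±m₂, J±M) = (1,4,2,2,0,3)
P² = 192/35
sum k=2..2:
  [2] +1/4 = 1/4
S = 1/4
C² = P²·S² = 12/35 ; C = +0.585540

+0.585540  (= +√(12/35))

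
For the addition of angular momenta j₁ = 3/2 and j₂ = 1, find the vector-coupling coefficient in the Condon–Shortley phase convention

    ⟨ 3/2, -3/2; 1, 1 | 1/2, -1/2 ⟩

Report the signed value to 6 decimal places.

+√(1/2) = +0.707107

j₁+j₂−J=2  J+j₁−j₂=1  J−j₁+j₂=0  j₁+j₂+J+1=4
(j₁±m₁, j₂±m₂, J±M) = (0,3,2,0,0,1)
P² = 2
sum k=2..2:
  [2] +1/2 = 1/2
S = 1/2
C² = P²·S² = 1/2 ; C = +0.707107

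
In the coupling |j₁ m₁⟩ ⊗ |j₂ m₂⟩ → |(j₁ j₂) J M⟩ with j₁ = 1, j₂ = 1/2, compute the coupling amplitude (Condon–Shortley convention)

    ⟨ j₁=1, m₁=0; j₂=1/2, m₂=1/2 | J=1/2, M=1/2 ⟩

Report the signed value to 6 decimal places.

√[2·1!1!0!/3! · 1!1!1!0!1!0!] = √(1/3)
  +(−1)^1/∏(1,0,0,0,1,0)! = -1  (running -1)
⟨..|..⟩ = √(1/3)·(-1) = -0.577350

-0.577350  (= −√(1/3))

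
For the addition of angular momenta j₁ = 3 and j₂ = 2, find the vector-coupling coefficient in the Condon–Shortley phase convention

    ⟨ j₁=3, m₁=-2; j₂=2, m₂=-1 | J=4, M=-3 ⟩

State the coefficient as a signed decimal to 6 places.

j₁+j₂−J=1  J+j₁−j₂=5  J−j₁+j₂=3  j₁+j₂+J+1=10
(j₁±m₁, j₂±m₂, J±M) = (1,5,1,3,1,7)
P² = 6480
sum k=0..1:
  [0] +1/240 = 1/240
  [1] −1/144 = -1/144
S = -1/360
C² = P²·S² = 1/20 ; C = -0.223607

-0.223607  (= −√(1/20))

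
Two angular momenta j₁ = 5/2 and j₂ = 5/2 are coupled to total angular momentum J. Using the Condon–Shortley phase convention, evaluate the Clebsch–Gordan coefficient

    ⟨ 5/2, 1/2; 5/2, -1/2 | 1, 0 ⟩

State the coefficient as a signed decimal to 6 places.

triangle: 4!*1!*1!/7! = 24/5040
(j±m)!: 3!*2!*2!*3!*1!*1! = 144
prefactor² = (2J+1)*Δ*N² = 72/35
  k=1: −1/(1!*3!*1!*1!*0!*0!) = -1/6
  k=2: +1/(2!*2!*0!*0!*1!*1!) = 1/4
Σ = 1/12  ⇒  CG² = 72/35*1/12² = 1/70
CG = +√(1/70) = +0.119523

+0.119523  (= +√(1/70))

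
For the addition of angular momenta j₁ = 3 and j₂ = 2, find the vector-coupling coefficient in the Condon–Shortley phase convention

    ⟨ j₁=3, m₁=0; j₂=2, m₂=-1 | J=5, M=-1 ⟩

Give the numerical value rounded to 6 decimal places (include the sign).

+√(8/21) = +0.617213

triangle: 0!·6!·4!/11! = 17280/39916800
(j±m)!: 3!·3!·1!·3!·4!·6! = 3732480
prefactor² = (2J+1)·Δ·N² = 124416/7
  k=0: +1/(0!·0!·3!·1!·3!·3!) = 1/216
Σ = 1/216  ⇒  CG² = 124416/7·1/216² = 8/21
CG = +√(8/21) = +0.617213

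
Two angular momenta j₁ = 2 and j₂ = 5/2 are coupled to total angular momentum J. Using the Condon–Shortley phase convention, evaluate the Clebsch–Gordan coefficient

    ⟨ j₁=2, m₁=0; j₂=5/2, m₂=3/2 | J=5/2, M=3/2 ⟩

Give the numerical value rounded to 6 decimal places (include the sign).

-0.119523

j₁+j₂−J=2  J+j₁−j₂=2  J−j₁+j₂=3  j₁+j₂+J+1=8
(j₁±m₁, j₂±m₂, J±M) = (2,2,4,1,4,1)
P² = 288/35
sum k=1..2:
  [1] −1/6 = -1/6
  [2] +1/8 = 1/8
S = -1/24
C² = P²·S² = 1/70 ; C = -0.119523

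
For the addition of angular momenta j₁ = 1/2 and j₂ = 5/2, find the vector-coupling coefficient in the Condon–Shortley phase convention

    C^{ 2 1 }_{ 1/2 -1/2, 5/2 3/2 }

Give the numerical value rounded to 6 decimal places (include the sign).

j₁+j₂−J=1  J+j₁−j₂=0  J−j₁+j₂=4  j₁+j₂+J+1=6
(j₁±m₁, j₂±m₂, J±M) = (0,1,4,1,3,1)
P² = 24
sum k=1..1:
  [1] −1/6 = -1/6
S = -1/6
C² = P²·S² = 2/3 ; C = -0.816497

-0.816497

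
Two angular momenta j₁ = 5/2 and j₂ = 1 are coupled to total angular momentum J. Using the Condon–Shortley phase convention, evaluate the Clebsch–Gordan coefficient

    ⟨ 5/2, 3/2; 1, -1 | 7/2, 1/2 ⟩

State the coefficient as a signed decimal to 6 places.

j₁+j₂−J=0  J+j₁−j₂=5  J−j₁+j₂=2  j₁+j₂+J+1=8
(j₁±m₁, j₂±m₂, J±M) = (4,1,0,2,4,3)
P² = 2304/7
sum k=0..0:
  [0] +1/48 = 1/48
S = 1/48
C² = P²·S² = 1/7 ; C = +0.377964

+0.377964  (= +√(1/7))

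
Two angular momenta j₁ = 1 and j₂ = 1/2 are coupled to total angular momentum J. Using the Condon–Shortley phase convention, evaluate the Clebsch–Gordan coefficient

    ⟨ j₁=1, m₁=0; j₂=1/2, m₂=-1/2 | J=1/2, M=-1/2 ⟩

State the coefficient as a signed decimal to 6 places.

√[2·1!1!0!/3! · 1!1!0!1!0!1!] = √(1/3)
  +(−1)^0/∏(0,1,1,0,0,0)! = 1  (running 1)
⟨..|..⟩ = √(1/3)·(1) = +0.577350

+0.577350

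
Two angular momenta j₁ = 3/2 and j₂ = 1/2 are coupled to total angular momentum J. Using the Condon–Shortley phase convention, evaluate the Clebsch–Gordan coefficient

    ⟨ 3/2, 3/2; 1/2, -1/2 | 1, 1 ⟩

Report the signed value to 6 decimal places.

√[3·1!2!0!/4! · 3!0!0!1!2!0!] = √(3)
  +(−1)^0/∏(0,1,0,0,2,0)! = 1/2  (running 1/2)
⟨..|..⟩ = √(3)·(1/2) = +0.866025

+√(3/4) = +0.866025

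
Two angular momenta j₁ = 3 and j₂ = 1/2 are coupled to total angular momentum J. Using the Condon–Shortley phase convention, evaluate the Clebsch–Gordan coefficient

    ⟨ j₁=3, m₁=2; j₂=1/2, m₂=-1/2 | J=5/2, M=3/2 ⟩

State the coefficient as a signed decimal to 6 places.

√[6·1!5!0!/7! · 5!1!0!1!4!1!] = √(2880/7)
  +(−1)^0/∏(0,1,1,0,4,0)! = 1/24  (running 1/24)
⟨..|..⟩ = √(2880/7)·(1/24) = +0.845154

+0.845154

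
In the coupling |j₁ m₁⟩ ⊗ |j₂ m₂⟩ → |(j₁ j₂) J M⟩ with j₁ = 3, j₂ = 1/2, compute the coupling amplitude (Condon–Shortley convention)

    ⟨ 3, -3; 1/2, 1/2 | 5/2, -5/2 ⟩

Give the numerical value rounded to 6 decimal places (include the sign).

triangle: 1!×5!×0!/7! = 120/5040
(j±m)!: 0!×6!×1!×0!×0!×5! = 86400
prefactor² = (2J+1)×Δ×N² = 86400/7
  k=1: −1/(1!×0!×5!×0!×0!×0!) = -1/120
Σ = -1/120  ⇒  CG² = 86400/7×(-1/120)² = 6/7
CG = −√(6/7) = -0.925820

−√(6/7) = -0.925820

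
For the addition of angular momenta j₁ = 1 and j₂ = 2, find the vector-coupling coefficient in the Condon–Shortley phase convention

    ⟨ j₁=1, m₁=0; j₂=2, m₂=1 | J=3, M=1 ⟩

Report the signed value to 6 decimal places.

triangle: 0!*2!*4!/7! = 48/5040
(j±m)!: 1!*1!*3!*1!*4!*2! = 288
prefactor² = (2J+1)*Δ*N² = 96/5
  k=0: +1/(0!*0!*1!*3!*1!*1!) = 1/6
Σ = 1/6  ⇒  CG² = 96/5*1/6² = 8/15
CG = +√(8/15) = +0.730297

+√(8/15) = +0.730297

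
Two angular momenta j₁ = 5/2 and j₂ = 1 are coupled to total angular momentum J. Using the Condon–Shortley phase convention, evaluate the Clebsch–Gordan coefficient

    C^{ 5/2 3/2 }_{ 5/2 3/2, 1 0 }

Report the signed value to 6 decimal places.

+√(9/35) ≈ +0.507093

j₁+j₂−J=1  J+j₁−j₂=4  J−j₁+j₂=1  j₁+j₂+J+1=7
(j₁±m₁, j₂±m₂, J±M) = (4,1,1,1,4,1)
P² = 576/35
sum k=0..1:
  [0] +1/6 = 1/6
  [1] −1/24 = -1/24
S = 1/8
C² = P²·S² = 9/35 ; C = +0.507093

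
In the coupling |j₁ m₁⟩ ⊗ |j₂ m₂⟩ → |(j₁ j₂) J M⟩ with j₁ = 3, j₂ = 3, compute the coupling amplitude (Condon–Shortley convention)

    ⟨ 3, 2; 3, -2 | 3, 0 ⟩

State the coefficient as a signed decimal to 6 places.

+0.408248

j₁+j₂−J=3  J+j₁−j₂=3  J−j₁+j₂=3  j₁+j₂+J+1=10
(j₁±m₁, j₂±m₂, J±M) = (5,1,1,5,3,3)
P² = 216
sum k=0..1:
  [0] +1/24 = 1/24
  [1] −1/72 = -1/72
S = 1/36
C² = P²·S² = 1/6 ; C = +0.408248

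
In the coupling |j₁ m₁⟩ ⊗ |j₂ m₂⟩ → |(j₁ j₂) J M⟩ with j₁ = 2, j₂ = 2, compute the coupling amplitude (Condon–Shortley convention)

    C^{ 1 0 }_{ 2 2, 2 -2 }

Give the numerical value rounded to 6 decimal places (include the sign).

+√(2/5) ≈ +0.632456

triangle: 3!·1!·1!/6! = 6/720
(j±m)!: 4!·0!·0!·4!·1!·1! = 576
prefactor² = (2J+1)·Δ·N² = 72/5
  k=0: +1/(0!·3!·0!·0!·1!·1!) = 1/6
Σ = 1/6  ⇒  CG² = 72/5·1/6² = 2/5
CG = +√(2/5) = +0.632456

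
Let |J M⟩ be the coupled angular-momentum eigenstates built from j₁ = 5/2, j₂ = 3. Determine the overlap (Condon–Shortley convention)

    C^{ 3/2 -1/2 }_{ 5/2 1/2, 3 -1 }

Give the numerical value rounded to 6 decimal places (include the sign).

-0.097590  (= −√(1/105))

j₁+j₂−J=4  J+j₁−j₂=1  J−j₁+j₂=2  j₁+j₂+J+1=8
(j₁±m₁, j₂±m₂, J±M) = (3,2,2,4,1,2)
P² = 192/35
sum k=1..2:
  [1] −1/6 = -1/6
  [2] +1/8 = 1/8
S = -1/24
C² = P²·S² = 1/105 ; C = -0.097590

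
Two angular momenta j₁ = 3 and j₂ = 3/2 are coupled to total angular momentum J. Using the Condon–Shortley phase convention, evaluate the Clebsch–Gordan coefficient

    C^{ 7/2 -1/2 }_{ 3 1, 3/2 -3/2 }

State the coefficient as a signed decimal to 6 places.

+0.617213  (= +√(8/21))

triangle: 1!*5!*2!/9! = 240/362880
(j±m)!: 4!*2!*0!*3!*3!*4! = 41472
prefactor² = (2J+1)*Δ*N² = 1536/7
  k=0: +1/(0!*1!*2!*0!*3!*2!) = 1/24
Σ = 1/24  ⇒  CG² = 1536/7*1/24² = 8/21
CG = +√(8/21) = +0.617213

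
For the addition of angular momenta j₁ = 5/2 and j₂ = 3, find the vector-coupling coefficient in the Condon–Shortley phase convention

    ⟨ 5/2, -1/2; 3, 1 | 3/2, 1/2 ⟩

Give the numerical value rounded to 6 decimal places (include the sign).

triangle: 4!*1!*2!/8! = 48/40320
(j±m)!: 2!*3!*4!*2!*2!*1! = 1152
prefactor² = (2J+1)*Δ*N² = 192/35
  k=2: +1/(2!*2!*1!*2!*0!*0!) = 1/8
  k=3: −1/(3!*1!*0!*1!*1!*1!) = -1/6
Σ = -1/24  ⇒  CG² = 192/35*(-1/24)² = 1/105
CG = −√(1/105) = -0.097590

−√(1/105) = -0.097590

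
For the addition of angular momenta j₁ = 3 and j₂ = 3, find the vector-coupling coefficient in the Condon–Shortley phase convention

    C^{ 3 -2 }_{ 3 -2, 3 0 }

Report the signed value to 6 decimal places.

√[7·3!3!3!/10! · 1!5!3!3!1!5!] = √(216)
  +(−1)^2/∏(2,1,3,1,0,2)! = 1/24  (running 1/24)
  +(−1)^3/∏(3,0,2,0,1,3)! = -1/72  (running 1/36)
⟨..|..⟩ = √(216)·(1/36) = +0.408248

+√(1/6) = +0.408248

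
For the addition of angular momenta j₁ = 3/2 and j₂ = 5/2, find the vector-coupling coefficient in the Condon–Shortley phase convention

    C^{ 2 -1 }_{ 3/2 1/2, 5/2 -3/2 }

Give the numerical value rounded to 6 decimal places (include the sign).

+√(1/42) = +0.154303

triangle: 2!·1!·3!/7! = 12/5040
(j±m)!: 2!·1!·1!·4!·1!·3! = 288
prefactor² = (2J+1)·Δ·N² = 24/7
  k=0: +1/(0!·2!·1!·1!·0!·2!) = 1/4
  k=1: −1/(1!·1!·0!·0!·1!·3!) = -1/6
Σ = 1/12  ⇒  CG² = 24/7·1/12² = 1/42
CG = +√(1/42) = +0.154303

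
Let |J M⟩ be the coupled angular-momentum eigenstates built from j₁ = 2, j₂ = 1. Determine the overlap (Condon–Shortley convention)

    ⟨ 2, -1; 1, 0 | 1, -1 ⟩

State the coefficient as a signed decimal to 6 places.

j₁+j₂−J=2  J+j₁−j₂=2  J−j₁+j₂=0  j₁+j₂+J+1=5
(j₁±m₁, j₂±m₂, J±M) = (1,3,1,1,0,2)
P² = 6/5
sum k=1..1:
  [1] −1/2 = -1/2
S = -1/2
C² = P²·S² = 3/10 ; C = -0.547723

−√(3/10) = -0.547723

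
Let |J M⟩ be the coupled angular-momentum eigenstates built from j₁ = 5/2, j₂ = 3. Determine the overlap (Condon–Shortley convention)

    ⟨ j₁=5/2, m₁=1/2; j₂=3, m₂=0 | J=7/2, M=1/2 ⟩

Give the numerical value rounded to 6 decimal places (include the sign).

j₁+j₂−J=2  J+j₁−j₂=3  J−j₁+j₂=4  j₁+j₂+J+1=10
(j₁±m₁, j₂±m₂, J±M) = (3,2,3,3,4,3)
P² = 6912/175
sum k=0..2:
  [0] +1/24 = 1/24
  [1] −1/8 = -1/8
  [2] +1/72 = 1/72
S = -5/72
C² = P²·S² = 4/21 ; C = -0.436436

-0.436436  (= −√(4/21))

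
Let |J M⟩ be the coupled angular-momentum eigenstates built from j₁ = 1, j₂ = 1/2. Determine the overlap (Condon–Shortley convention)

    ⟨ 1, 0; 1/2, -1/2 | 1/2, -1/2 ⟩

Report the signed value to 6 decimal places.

+√(1/3) ≈ +0.577350

triangle: 1!·1!·0!/3! = 1/6
(j±m)!: 1!·1!·0!·1!·0!·1! = 1
prefactor² = (2J+1)·Δ·N² = 1/3
  k=0: +1/(0!·1!·1!·0!·0!·0!) = 1
Σ = 1  ⇒  CG² = 1/3·1² = 1/3
CG = +√(1/3) = +0.577350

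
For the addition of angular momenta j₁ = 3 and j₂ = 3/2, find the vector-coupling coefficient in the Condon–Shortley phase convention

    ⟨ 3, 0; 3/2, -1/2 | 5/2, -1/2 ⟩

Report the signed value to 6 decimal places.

−√(6/35) = -0.414039

√[6·2!4!1!/8! · 3!3!1!2!2!3!] = √(216/35)
  +(−1)^0/∏(0,2,3,1,1,0)! = 1/12  (running 1/12)
  +(−1)^1/∏(1,1,2,0,2,1)! = -1/4  (running -1/6)
⟨..|..⟩ = √(216/35)·(-1/6) = -0.414039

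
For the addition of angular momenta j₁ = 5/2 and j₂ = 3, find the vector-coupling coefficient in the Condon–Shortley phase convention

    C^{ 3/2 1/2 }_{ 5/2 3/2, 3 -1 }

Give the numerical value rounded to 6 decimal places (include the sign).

j₁+j₂−J=4  J+j₁−j₂=1  J−j₁+j₂=2  j₁+j₂+J+1=8
(j₁±m₁, j₂±m₂, J±M) = (4,1,2,4,2,1)
P² = 384/35
sum k=0..1:
  [0] +1/48 = 1/48
  [1] −1/6 = -1/6
S = -7/48
C² = P²·S² = 7/30 ; C = -0.483046

−√(7/30) = -0.483046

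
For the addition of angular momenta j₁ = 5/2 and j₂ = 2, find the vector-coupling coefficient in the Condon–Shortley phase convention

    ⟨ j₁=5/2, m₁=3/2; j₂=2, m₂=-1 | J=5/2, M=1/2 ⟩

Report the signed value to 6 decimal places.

triangle: 2!·3!·2!/8! = 24/40320
(j±m)!: 4!·1!·1!·3!·3!·2! = 1728
prefactor² = (2J+1)·Δ·N² = 216/35
  k=0: +1/(0!·2!·1!·1!·2!·1!) = 1/4
  k=1: −1/(1!·1!·0!·0!·3!·2!) = -1/12
Σ = 1/6  ⇒  CG² = 216/35·1/6² = 6/35
CG = +√(6/35) = +0.414039

+√(6/35) = +0.414039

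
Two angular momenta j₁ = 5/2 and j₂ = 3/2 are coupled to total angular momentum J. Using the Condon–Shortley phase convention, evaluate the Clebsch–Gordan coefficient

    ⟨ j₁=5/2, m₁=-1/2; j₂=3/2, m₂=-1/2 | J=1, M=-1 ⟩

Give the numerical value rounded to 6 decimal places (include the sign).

-0.387298  (= −√(3/20))

j₁+j₂−J=3  J+j₁−j₂=2  J−j₁+j₂=0  j₁+j₂+J+1=6
(j₁±m₁, j₂±m₂, J±M) = (2,3,1,2,0,2)
P² = 12/5
sum k=1..1:
  [1] −1/4 = -1/4
S = -1/4
C² = P²·S² = 3/20 ; C = -0.387298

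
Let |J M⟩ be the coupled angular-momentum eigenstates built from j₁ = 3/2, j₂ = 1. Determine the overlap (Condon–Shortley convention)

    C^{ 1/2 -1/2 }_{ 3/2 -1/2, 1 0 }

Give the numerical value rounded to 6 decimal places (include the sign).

-0.577350

j₁+j₂−J=2  J+j₁−j₂=1  J−j₁+j₂=0  j₁+j₂+J+1=4
(j₁±m₁, j₂±m₂, J±M) = (1,2,1,1,0,1)
P² = 1/3
sum k=1..1:
  [1] −1/1 = -1
S = -1
C² = P²·S² = 1/3 ; C = -0.577350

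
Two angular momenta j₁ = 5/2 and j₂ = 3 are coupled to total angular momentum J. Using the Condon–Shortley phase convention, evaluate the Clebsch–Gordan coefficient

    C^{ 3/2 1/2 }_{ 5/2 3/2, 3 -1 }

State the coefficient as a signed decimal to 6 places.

√[4·4!1!2!/8! · 4!1!2!4!2!1!] = √(384/35)
  +(−1)^0/∏(0,4,1,2,0,0)! = 1/48  (running 1/48)
  +(−1)^1/∏(1,3,0,1,1,1)! = -1/6  (running -7/48)
⟨..|..⟩ = √(384/35)·(-7/48) = -0.483046

−√(7/30) ≈ -0.483046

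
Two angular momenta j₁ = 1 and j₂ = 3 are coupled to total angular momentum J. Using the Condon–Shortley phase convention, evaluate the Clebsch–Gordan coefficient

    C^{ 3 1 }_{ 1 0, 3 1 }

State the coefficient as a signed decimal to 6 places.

-0.288675  (= −√(1/12))

triangle: 1!·1!·5!/8! = 120/40320
(j±m)!: 1!·1!·4!·2!·4!·2! = 2304
prefactor² = (2J+1)·Δ·N² = 48
  k=0: +1/(0!·1!·1!·4!·0!·1!) = 1/24
  k=1: −1/(1!·0!·0!·3!·1!·2!) = -1/12
Σ = -1/24  ⇒  CG² = 48·(-1/24)² = 1/12
CG = −√(1/12) = -0.288675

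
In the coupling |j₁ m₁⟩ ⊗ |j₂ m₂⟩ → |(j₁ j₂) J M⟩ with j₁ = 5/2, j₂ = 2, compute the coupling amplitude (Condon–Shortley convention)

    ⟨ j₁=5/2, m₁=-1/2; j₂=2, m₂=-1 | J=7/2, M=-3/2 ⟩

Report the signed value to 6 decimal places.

+√(2/21) = +0.308607

√[8·1!4!3!/9! · 2!3!1!3!2!5!] = √(384/7)
  +(−1)^0/∏(0,1,3,1,1,2)! = 1/12  (running 1/12)
  +(−1)^1/∏(1,0,2,0,2,3)! = -1/24  (running 1/24)
⟨..|..⟩ = √(384/7)·(1/24) = +0.308607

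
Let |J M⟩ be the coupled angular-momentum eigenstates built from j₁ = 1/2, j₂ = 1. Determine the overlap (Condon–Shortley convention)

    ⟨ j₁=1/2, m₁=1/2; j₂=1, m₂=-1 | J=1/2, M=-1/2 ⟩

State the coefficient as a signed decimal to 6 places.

+√(2/3) ≈ +0.816497

√[2·1!0!1!/3! · 1!0!0!2!0!1!] = √(2/3)
  +(−1)^0/∏(0,1,0,0,0,1)! = 1  (running 1)
⟨..|..⟩ = √(2/3)·(1) = +0.816497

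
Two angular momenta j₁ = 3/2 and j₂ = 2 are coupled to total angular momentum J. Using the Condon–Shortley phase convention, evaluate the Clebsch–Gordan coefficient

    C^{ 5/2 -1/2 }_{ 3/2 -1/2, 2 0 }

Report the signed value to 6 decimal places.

√[6·1!2!3!/7! · 1!2!2!2!2!3!] = √(48/35)
  +(−1)^0/∏(0,1,2,2,0,1)! = 1/4  (running 1/4)
  +(−1)^1/∏(1,0,1,1,1,2)! = -1/2  (running -1/4)
⟨..|..⟩ = √(48/35)·(-1/4) = -0.292770

-0.292770  (= −√(3/35))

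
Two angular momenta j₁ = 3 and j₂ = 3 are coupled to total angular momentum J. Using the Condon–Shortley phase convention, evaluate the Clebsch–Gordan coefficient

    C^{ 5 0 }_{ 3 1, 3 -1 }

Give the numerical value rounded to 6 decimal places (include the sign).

+0.545545  (= +√(25/84))

√[11·1!5!5!/12! · 4!2!2!4!5!5!] = √(76800/7)
  +(−1)^0/∏(0,1,2,2,3,3)! = 1/144  (running 1/144)
  +(−1)^1/∏(1,0,1,1,4,4)! = -1/576  (running 1/192)
⟨..|..⟩ = √(76800/7)·(1/192) = +0.545545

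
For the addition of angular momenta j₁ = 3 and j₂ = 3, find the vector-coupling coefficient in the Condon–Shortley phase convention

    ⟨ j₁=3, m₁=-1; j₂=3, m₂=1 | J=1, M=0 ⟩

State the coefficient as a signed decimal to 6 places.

-0.188982  (= −√(1/28))

j₁+j₂−J=5  J+j₁−j₂=1  J−j₁+j₂=1  j₁+j₂+J+1=8
(j₁±m₁, j₂±m₂, J±M) = (2,4,4,2,1,1)
P² = 144/7
sum k=3..4:
  [3] −1/12 = -1/12
  [4] +1/24 = 1/24
S = -1/24
C² = P²·S² = 1/28 ; C = -0.188982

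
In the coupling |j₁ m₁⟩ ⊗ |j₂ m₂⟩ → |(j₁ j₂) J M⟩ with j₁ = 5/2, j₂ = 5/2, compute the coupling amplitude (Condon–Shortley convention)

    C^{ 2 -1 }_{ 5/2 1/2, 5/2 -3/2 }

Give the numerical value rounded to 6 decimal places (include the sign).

j₁+j₂−J=3  J+j₁−j₂=2  J−j₁+j₂=2  j₁+j₂+J+1=8
(j₁±m₁, j₂±m₂, J±M) = (3,2,1,4,1,3)
P² = 36/7
sum k=0..1:
  [0] +1/12 = 1/12
  [1] −1/4 = -1/4
S = -1/6
C² = P²·S² = 1/7 ; C = -0.377964

-0.377964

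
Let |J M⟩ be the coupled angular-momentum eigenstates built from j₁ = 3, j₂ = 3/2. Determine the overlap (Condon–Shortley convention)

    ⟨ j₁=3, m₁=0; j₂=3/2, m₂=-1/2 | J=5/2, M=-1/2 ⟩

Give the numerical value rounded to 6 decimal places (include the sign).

−√(6/35) = -0.414039

j₁+j₂−J=2  J+j₁−j₂=4  J−j₁+j₂=1  j₁+j₂+J+1=8
(j₁±m₁, j₂±m₂, J±M) = (3,3,1,2,2,3)
P² = 216/35
sum k=0..1:
  [0] +1/12 = 1/12
  [1] −1/4 = -1/4
S = -1/6
C² = P²·S² = 6/35 ; C = -0.414039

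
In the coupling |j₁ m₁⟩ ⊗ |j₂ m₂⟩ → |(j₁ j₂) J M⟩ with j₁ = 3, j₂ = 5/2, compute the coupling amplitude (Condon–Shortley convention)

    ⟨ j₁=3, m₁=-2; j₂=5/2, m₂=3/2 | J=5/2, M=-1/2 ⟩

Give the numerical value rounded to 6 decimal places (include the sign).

−√(1/14) ≈ -0.267261

√[6·3!3!2!/9! · 1!5!4!1!2!3!] = √(288/7)
  +(−1)^2/∏(2,1,3,2,0,0)! = 1/24  (running 1/24)
  +(−1)^3/∏(3,0,2,1,1,1)! = -1/12  (running -1/24)
⟨..|..⟩ = √(288/7)·(-1/24) = -0.267261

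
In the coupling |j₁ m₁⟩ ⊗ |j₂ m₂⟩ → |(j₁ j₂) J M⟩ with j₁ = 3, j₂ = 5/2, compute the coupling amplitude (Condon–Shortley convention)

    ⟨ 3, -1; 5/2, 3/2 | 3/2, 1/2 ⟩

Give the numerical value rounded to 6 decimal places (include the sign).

−√(7/30) = -0.483046

j₁+j₂−J=4  J+j₁−j₂=2  J−j₁+j₂=1  j₁+j₂+J+1=8
(j₁±m₁, j₂±m₂, J±M) = (2,4,4,1,2,1)
P² = 384/35
sum k=3..4:
  [3] −1/6 = -1/6
  [4] +1/48 = 1/48
S = -7/48
C² = P²·S² = 7/30 ; C = -0.483046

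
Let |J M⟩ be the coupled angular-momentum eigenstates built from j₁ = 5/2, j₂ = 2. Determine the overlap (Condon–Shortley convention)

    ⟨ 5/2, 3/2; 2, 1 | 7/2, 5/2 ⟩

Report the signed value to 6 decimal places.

+0.125988  (= +√(1/63))

triangle: 1!·4!·3!/9! = 144/362880
(j±m)!: 4!·1!·3!·1!·6!·1! = 103680
prefactor² = (2J+1)·Δ·N² = 2304/7
  k=0: +1/(0!·1!·1!·3!·3!·0!) = 1/36
  k=1: −1/(1!·0!·0!·2!·4!·1!) = -1/48
Σ = 1/144  ⇒  CG² = 2304/7·1/144² = 1/63
CG = +√(1/63) = +0.125988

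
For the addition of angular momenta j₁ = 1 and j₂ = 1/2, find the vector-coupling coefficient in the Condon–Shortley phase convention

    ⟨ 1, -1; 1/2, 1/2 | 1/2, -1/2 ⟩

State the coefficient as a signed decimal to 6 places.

√[2·1!1!0!/3! · 0!2!1!0!0!1!] = √(2/3)
  +(−1)^1/∏(1,0,1,0,0,0)! = -1  (running -1)
⟨..|..⟩ = √(2/3)·(-1) = -0.816497

−√(2/3) = -0.816497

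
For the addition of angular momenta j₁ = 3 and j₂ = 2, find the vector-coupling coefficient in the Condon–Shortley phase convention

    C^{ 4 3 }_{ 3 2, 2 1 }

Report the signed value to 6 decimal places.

+0.223607

triangle: 1!×5!×3!/10! = 720/3628800
(j±m)!: 5!×1!×3!×1!×7!×1! = 3628800
prefactor² = (2J+1)×Δ×N² = 6480
  k=0: +1/(0!×1!×1!×3!×4!×0!) = 1/144
  k=1: −1/(1!×0!×0!×2!×5!×1!) = -1/240
Σ = 1/360  ⇒  CG² = 6480×1/360² = 1/20
CG = +√(1/20) = +0.223607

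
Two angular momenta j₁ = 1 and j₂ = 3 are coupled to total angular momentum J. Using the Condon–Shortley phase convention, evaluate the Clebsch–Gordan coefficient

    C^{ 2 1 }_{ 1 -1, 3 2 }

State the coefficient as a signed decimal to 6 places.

j₁+j₂−J=2  J+j₁−j₂=0  J−j₁+j₂=4  j₁+j₂+J+1=7
(j₁±m₁, j₂±m₂, J±M) = (0,2,5,1,3,1)
P² = 480/7
sum k=2..2:
  [2] +1/12 = 1/12
S = 1/12
C² = P²·S² = 10/21 ; C = +0.690066

+√(10/21) = +0.690066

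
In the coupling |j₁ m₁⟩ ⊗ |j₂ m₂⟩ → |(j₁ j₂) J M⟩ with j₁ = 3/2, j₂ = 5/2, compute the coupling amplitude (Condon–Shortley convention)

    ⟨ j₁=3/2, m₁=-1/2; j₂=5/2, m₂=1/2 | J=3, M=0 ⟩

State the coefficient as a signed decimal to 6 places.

−√(1/5) = -0.447214

j₁+j₂−J=1  J+j₁−j₂=2  J−j₁+j₂=4  j₁+j₂+J+1=8
(j₁±m₁, j₂±m₂, J±M) = (1,2,3,2,3,3)
P² = 36/5
sum k=0..1:
  [0] +1/12 = 1/12
  [1] −1/4 = -1/4
S = -1/6
C² = P²·S² = 1/5 ; C = -0.447214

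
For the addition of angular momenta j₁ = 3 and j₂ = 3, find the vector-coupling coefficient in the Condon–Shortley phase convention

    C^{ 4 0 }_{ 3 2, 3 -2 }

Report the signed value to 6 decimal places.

+√(7/22) = +0.564076

√[9·2!4!4!/11! · 5!1!1!5!4!4!] = √(165888/77)
  +(−1)^0/∏(0,2,1,1,3,3)! = 1/72  (running 1/72)
  +(−1)^1/∏(1,1,0,0,4,4)! = -1/576  (running 7/576)
⟨..|..⟩ = √(165888/77)·(7/576) = +0.564076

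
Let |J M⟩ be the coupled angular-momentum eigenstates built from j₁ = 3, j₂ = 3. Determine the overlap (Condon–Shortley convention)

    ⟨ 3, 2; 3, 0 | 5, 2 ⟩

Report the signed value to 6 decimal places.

triangle: 1!*5!*5!/12! = 14400/479001600
(j±m)!: 5!*1!*3!*3!*7!*3! = 130636800
prefactor² = (2J+1)*Δ*N² = 43200
  k=0: +1/(0!*1!*1!*3!*4!*2!) = 1/288
  k=1: −1/(1!*0!*0!*2!*5!*3!) = -1/1440
Σ = 1/360  ⇒  CG² = 43200*1/360² = 1/3
CG = +√(1/3) = +0.577350

+0.577350  (= +√(1/3))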